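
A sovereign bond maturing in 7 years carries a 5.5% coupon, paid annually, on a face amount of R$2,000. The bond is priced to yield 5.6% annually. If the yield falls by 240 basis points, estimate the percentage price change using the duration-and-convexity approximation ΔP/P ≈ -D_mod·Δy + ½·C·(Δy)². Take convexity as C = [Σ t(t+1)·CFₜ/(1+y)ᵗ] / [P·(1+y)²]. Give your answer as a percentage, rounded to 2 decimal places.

With y = 0.056:
  t   CF        PV=CF/(1+0.056)^t    t·PV        t(t+1)·PV
  1       110.00       104.1667       104.1667         208.3333
  2       110.00        98.6427       197.2854         591.8561
  3       110.00        93.4116       280.2349       1,120.9395
  4       110.00        88.4580       353.8319       1,769.1596
  5       110.00        83.7670       418.8351       2,513.0108
  6       110.00        79.3248       475.9490       3,331.6431
  7     2,110.00     1,440.9039    10,086.3276      80,690.6205
  Σ                  1,988.6747    11,916.6305      90,225.5628
P = 1,988.6747; D_Mac = 5.99225 yrs; D_mod = 5.67448 yrs; C = 40.68535.
Duration effect: -5.67448 × (-0.024) = +0.136187
Convexity effect: 0.5 × 40.68535 × (-0.024)² = +0.0117174
ΔP/P ≈ +0.136187 + 0.0117174 = +0.147905 = +14.7905%.

+14.79%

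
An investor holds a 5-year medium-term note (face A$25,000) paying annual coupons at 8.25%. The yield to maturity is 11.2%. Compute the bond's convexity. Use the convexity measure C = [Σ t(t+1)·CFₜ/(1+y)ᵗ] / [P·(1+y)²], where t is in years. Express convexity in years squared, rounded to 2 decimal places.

19.46

With y = 0.112:
  t   CF        PV=CF/(1+0.112)^t    t·PV        t(t+1)·PV
  1     2,062.50     1,854.7662     1,854.7662       3,709.5324
  2     2,062.50     1,667.9552     3,335.9104      10,007.7312
  3     2,062.50     1,499.9597     4,499.8791      17,999.5166
  4     2,062.50     1,348.8846     5,395.5385      26,977.6927
  5    27,062.50    15,916.3682    79,581.8410     477,491.0462
  Σ                 22,287.9339    94,667.9353     536,185.5191
P = 22,287.9339.
Convexity = Σ t(t+1)·PV / [P·(1+y)²] = 536,185.5191 / (22,287.9339 × 1.236544) = 19.45520.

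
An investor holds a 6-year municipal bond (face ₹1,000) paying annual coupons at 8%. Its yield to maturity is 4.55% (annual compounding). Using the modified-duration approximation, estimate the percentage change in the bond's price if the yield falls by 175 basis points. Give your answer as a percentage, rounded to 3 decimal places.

+8.503%

Periodic yield y = 0.0455. Modified duration first:
  t   CF        PV=CF/(1+0.0455)^t    t·PV
  1        80.00        76.5184        76.5184
  2        80.00        73.1883       146.3767
  3        80.00        70.0032       210.0096
  4        80.00        66.9567       267.8267
  5        80.00        64.0427       320.2136
  6     1,080.00       826.9505     4,961.7032
  Σ                  1,177.6599     5,982.6482
P = 1,177.6599; D_Mac = 5.08012 yrs; D_mod = 5.08012/(1+0.0455) = 4.85903 yrs.
ΔP/P ≈ -D_mod · Δy = -4.85903 × (-0.0175) = +0.085033 = +8.5033%.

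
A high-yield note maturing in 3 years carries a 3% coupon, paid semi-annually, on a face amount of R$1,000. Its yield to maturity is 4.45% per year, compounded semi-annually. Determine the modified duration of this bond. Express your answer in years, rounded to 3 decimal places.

Periodic yield y = 0.02225. First find Macaulay duration:
  t   CF        PV=CF/(1+0.02225)^t    t·PV
  1        15.00        14.6735        14.6735
  2        15.00        14.3541        28.7083
  3        15.00        14.0417        42.1251
  4        15.00        13.7361        54.9443
  5        15.00        13.4371        67.1855
  6     1,015.00       889.4537     5,336.7220
  Σ                    959.6962     5,544.3587
P = 959.6962; Macaulay duration = 5,544.3587 / 959.6962 = 5.77720 half-year periods = 2.88860 years.
Modified duration = D_Mac / (1 + y) = 2.88860 / 1.02225 = 2.82573 years.

2.826 years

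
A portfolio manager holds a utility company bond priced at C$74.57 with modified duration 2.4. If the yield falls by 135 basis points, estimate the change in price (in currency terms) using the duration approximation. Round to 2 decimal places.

Duration approximation: ΔP/P ≈ -D_mod · Δy = -2.4 × (-0.0135) = +0.032400.
ΔP ≈ 74.57 × (+0.032400) = +2.416068.

+C$2.42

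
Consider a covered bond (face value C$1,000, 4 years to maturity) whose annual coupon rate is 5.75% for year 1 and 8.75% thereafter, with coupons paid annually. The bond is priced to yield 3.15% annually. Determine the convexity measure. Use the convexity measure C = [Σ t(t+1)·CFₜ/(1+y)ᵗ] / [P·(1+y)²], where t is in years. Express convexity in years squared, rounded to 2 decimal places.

16.57

With y = 0.0315:
  t   CF        PV=CF/(1+0.0315)^t    t·PV        t(t+1)·PV
  1        57.50        55.7441        55.7441         111.4881
  2        87.50        82.2374       164.4749         493.4246
  3        87.50        79.7261       239.1782         956.7128
  4     1,087.50       960.6216     3,842.4863      19,212.4315
  Σ                  1,178.3291     4,301.8835      20,774.0571
P = 1,178.3291.
Convexity = Σ t(t+1)·PV / [P·(1+y)²] = 20,774.0571 / (1,178.3291 × 1.063992) = 16.56976.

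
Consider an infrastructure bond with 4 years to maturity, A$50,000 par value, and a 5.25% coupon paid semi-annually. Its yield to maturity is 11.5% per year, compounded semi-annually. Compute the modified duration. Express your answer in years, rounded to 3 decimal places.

Periodic yield y = 0.0575. First find Macaulay duration:
  t   CF        PV=CF/(1+0.0575)^t    t·PV
  1     1,312.50     1,241.1348     1,241.1348
  2     1,312.50     1,173.6499     2,347.2998
  3     1,312.50     1,109.8344     3,329.5032
  4     1,312.50     1,049.4888     4,197.9552
  5     1,312.50       992.4244     4,962.1220
  6     1,312.50       938.4628     5,630.7767
  7     1,312.50       887.4353     6,212.0468
  8    51,312.50    32,808.0310   262,464.2477
  Σ                 40,200.4612   290,385.0861
P = 40,200.4612; Macaulay duration = 290,385.0861 / 40,200.4612 = 7.22343 half-year periods = 3.61171 years.
Modified duration = D_Mac / (1 + y) = 3.61171 / 1.0575 = 3.41533 years.

3.415 years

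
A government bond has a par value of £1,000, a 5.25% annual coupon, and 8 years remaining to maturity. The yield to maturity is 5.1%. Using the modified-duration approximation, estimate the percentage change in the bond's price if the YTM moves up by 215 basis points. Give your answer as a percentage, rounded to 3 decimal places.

Periodic yield y = 0.051. Modified duration first:
  t   CF        PV=CF/(1+0.051)^t    t·PV
  1        52.50        49.9524        49.9524
  2        52.50        47.5285        95.0569
  3        52.50        45.2221       135.6664
  4        52.50        43.0277       172.1109
  5        52.50        40.9398       204.6990
  6        52.50        38.9532       233.7191
  7        52.50        37.0630       259.4408
  8     1,052.50       706.9690     5,655.7521
  Σ                  1,009.6557     6,806.3978
P = 1,009.6557; D_Mac = 6.74131 yrs; D_mod = 6.74131/(1+0.051) = 6.41418 yrs.
ΔP/P ≈ -D_mod · Δy = -6.41418 × (+0.0215) = -0.137905 = -13.7905%.

-13.790%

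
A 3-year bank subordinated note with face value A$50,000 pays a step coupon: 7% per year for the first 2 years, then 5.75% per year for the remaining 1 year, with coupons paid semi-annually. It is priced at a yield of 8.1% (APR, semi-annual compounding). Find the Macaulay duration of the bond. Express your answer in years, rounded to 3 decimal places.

2.753 years

Periodic yield y = 0.0405. Discount each cash flow and weight by its period:
  t   CF        PV=CF/(1+0.0405)^t    t·PV
  1     1,750.00     1,681.8837     1,681.8837
  2     1,750.00     1,616.4188     3,232.8375
  3     1,750.00     1,553.5019     4,660.5058
  4     1,750.00     1,493.0340     5,972.1362
  5     1,437.50     1,178.6841     5,893.4206
  6    51,437.50    40,534.7357   243,208.4140
  Σ                 48,058.2582   264,649.1977
Price P = Σ PV = 48,058.2582.
Macaulay duration = Σ(t·PV) / P = 264,649.1977 / 48,058.2582 = 5.50684 half-year periods.
In years: 5.50684 / 2 = 2.75342 years.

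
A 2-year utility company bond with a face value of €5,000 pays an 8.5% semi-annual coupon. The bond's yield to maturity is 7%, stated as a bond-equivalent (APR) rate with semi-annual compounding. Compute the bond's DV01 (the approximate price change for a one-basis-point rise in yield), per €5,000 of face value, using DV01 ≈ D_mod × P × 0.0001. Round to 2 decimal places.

€0.93

Periodic yield y = 0.035.
  t   CF        PV=CF/(1+0.035)^t    t·PV
  1       212.50       205.3140       205.3140
  2       212.50       198.3710       396.7420
  3       212.50       191.6628       574.9885
  4     5,212.50     4,542.3926    18,169.5704
  Σ                  5,137.7405    19,346.6150
P = 5,137.7405; D_Mac = 3.76559 half-year periods = 1.88279 yrs; D_mod = 1.81912 yrs.
DV01 ≈ 1.81912 × 5,137.7405 × 0.0001 = 0.934619.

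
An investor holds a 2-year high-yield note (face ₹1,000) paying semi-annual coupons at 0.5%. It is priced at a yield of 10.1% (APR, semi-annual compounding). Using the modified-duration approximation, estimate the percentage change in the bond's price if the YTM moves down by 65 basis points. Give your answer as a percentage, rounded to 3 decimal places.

+1.232%

Periodic yield y = 0.0505. Modified duration first:
  t   CF        PV=CF/(1+0.0505)^t    t·PV
  1         2.50         2.3798         2.3798
  2         2.50         2.2654         4.5308
  3         2.50         2.1565         6.4695
  4     1,002.50       823.1901     3,292.7605
  Σ                    829.9919     3,306.1407
P = 829.9919; D_Mac = 3.98334 half-year periods = 1.99167 yrs; D_mod = 1.99167/(1+0.0505) = 1.89593 yrs.
ΔP/P ≈ -D_mod · Δy = -1.89593 × (-0.0065) = +0.012324 = +1.2324%.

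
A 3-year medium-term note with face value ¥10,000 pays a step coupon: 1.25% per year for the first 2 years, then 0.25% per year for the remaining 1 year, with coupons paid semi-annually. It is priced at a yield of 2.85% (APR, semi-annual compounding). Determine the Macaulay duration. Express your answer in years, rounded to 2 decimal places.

Periodic yield y = 0.01425. Discount each cash flow and weight by its period:
  t   CF        PV=CF/(1+0.01425)^t    t·PV
  1        62.50        61.6219        61.6219
  2        62.50        60.7561       121.5122
  3        62.50        59.9025       179.7075
  4        62.50        59.0609       236.2435
  5        12.50        11.6462        58.2311
  6    10,012.50     9,197.5558    55,185.3347
  Σ                  9,450.5434    55,842.6510
Price P = Σ PV = 9,450.5434.
Macaulay duration = Σ(t·PV) / P = 55,842.6510 / 9,450.5434 = 5.90894 half-year periods.
In years: 5.90894 / 2 = 2.95447 years.

2.95 years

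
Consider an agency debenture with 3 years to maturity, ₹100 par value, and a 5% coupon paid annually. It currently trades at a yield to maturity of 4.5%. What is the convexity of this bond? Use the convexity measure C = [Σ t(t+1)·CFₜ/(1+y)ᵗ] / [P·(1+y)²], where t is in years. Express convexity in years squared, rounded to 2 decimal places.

10.31

With y = 0.045:
  t   CF        PV=CF/(1+0.045)^t    t·PV        t(t+1)·PV
  1         5.00         4.7847         4.7847           9.5694
  2         5.00         4.5786         9.1573          27.4719
  3       105.00        92.0111       276.0334       1,104.1337
  Σ                    101.3745       289.9754       1,141.1750
P = 101.3745.
Convexity = Σ t(t+1)·PV / [P·(1+y)²] = 1,141.1750 / (101.3745 × 1.092025) = 10.30839.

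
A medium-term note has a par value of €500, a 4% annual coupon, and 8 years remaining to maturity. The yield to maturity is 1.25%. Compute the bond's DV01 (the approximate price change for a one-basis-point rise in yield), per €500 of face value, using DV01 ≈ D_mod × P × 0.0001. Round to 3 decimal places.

Periodic yield y = 0.0125.
  t   CF        PV=CF/(1+0.0125)^t    t·PV
  1        20.00        19.7531        19.7531
  2        20.00        19.5092        39.0184
  3        20.00        19.2684        57.8051
  4        20.00        19.0305        76.1219
  5        20.00        18.7955        93.9777
  6        20.00        18.5635       111.3810
  7        20.00        18.3343       128.3402
  8       520.00       470.8072     3,766.4575
  Σ                    604.0617     4,292.8550
P = 604.0617; D_Mac = 7.10665 yrs; D_mod = 7.01891 yrs.
DV01 ≈ 7.01891 × 604.0617 × 0.0001 = 0.423986.

€0.424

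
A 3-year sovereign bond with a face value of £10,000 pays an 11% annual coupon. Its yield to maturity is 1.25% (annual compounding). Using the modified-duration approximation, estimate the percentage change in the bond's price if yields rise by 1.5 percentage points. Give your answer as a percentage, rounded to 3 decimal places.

Periodic yield y = 0.0125. Modified duration first:
  t   CF        PV=CF/(1+0.0125)^t    t·PV
  1     1,100.00     1,086.4198     1,086.4198
  2     1,100.00     1,073.0072     2,146.0143
  3    11,100.00    10,693.9434    32,081.8303
  Σ                 12,853.3704    35,314.2644
P = 12,853.3704; D_Mac = 2.74747 yrs; D_mod = 2.74747/(1+0.0125) = 2.71355 yrs.
ΔP/P ≈ -D_mod · Δy = -2.71355 × (+0.015) = -0.040703 = -4.0703%.

-4.070%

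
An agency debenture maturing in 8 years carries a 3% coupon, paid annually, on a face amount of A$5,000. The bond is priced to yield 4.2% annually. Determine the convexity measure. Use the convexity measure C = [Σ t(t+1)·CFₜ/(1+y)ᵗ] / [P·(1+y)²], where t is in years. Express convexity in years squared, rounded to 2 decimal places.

With y = 0.042:
  t   CF        PV=CF/(1+0.042)^t    t·PV        t(t+1)·PV
  1       150.00       143.9539       143.9539         287.9079
  2       150.00       138.1516       276.3031         828.9094
  3       150.00       132.5831       397.7492       1,590.9970
  4       150.00       127.2390       508.9562       2,544.7808
  5       150.00       122.1104       610.5520       3,663.3121
  6       150.00       117.1885       703.1309       4,921.9164
  7       150.00       112.4650       787.2547       6,298.0377
  8     5,150.00     3,705.6592    29,645.2737     266,807.4633
  Σ                  4,599.3507    33,073.1738     286,943.3245
P = 4,599.3507.
Convexity = Σ t(t+1)·PV / [P·(1+y)²] = 286,943.3245 / (4,599.3507 × 1.085764) = 57.45981.

57.46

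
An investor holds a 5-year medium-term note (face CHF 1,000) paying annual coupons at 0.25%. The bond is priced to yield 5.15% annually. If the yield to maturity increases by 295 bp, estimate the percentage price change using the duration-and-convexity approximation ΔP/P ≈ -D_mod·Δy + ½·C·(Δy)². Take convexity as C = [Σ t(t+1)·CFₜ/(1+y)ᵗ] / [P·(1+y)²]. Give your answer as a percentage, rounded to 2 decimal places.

-12.78%

With y = 0.0515:
  t   CF        PV=CF/(1+0.0515)^t    t·PV        t(t+1)·PV
  1         2.50         2.3776         2.3776           4.7551
  2         2.50         2.2611         4.5222          13.5667
  3         2.50         2.1504         6.4511          25.8044
  4         2.50         2.0450         8.1802          40.9009
  5     1,002.50       779.8983     3,899.4917      23,396.9502
  Σ                    788.7324     3,921.0228      23,481.9773
P = 788.7324; D_Mac = 4.97130 yrs; D_mod = 4.72781 yrs; C = 26.92690.
Duration effect: -4.72781 × (+0.0295) = -0.139471
Convexity effect: 0.5 × 26.92690 × (0.0295)² = +0.0117166
ΔP/P ≈ -0.139471 + 0.0117166 = -0.127754 = -12.7754%.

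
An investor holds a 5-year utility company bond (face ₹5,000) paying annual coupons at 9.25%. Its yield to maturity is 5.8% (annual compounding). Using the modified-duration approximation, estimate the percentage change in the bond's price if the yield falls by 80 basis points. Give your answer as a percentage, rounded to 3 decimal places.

+3.235%

Periodic yield y = 0.058. Modified duration first:
  t   CF        PV=CF/(1+0.058)^t    t·PV
  1       462.50       437.1456       437.1456
  2       462.50       413.1811       826.3621
  3       462.50       390.5303     1,171.5909
  4       462.50       369.1213     1,476.4851
  5     5,462.50     4,120.6252    20,603.1259
  Σ                  5,730.6034    24,514.7095
P = 5,730.6034; D_Mac = 4.27786 yrs; D_mod = 4.27786/(1+0.058) = 4.04334 yrs.
ΔP/P ≈ -D_mod · Δy = -4.04334 × (-0.008) = +0.032347 = +3.2347%.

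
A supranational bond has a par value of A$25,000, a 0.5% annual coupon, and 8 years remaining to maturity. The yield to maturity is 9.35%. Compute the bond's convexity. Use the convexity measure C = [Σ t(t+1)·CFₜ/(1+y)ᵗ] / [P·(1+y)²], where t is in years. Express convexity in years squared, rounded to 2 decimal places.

58.15

With y = 0.0935:
  t   CF        PV=CF/(1+0.0935)^t    t·PV        t(t+1)·PV
  1       125.00       114.3118       114.3118         228.6237
  2       125.00       104.5376       209.0752         627.2255
  3       125.00        95.5991       286.7972       1,147.1888
  4       125.00        87.4248       349.6994       1,748.4969
  5       125.00        79.9496       399.7478       2,398.4868
  6       125.00        73.1135       438.6807       3,070.7650
  7       125.00        66.8619       468.0331       3,744.2646
  8    25,125.00    12,290.1100    98,320.8803     884,887.9230
  Σ                 12,911.9083   100,587.2255     897,852.9742
P = 12,911.9083.
Convexity = Σ t(t+1)·PV / [P·(1+y)²] = 897,852.9742 / (12,911.9083 × 1.195742) = 58.15368.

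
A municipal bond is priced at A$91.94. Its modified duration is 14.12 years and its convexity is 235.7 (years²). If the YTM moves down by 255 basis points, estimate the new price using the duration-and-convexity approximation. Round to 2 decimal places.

A$132.09

Duration effect: -D_mod·Δy = -14.12 × (-0.0255) = +0.360060
Convexity effect: ½·C·(Δy)² = 0.5 × 235.7 × (-0.0255)² = +0.0766319625
ΔP/P ≈ +0.360060 + 0.0766319625 = +0.4366919625
New price ≈ 91.94 × (1 + 0.4366919625) = 132.08945903225.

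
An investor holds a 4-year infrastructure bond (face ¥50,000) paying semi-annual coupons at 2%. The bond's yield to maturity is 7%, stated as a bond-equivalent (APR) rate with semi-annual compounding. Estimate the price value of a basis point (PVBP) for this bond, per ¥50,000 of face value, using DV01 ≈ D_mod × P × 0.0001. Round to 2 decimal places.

Periodic yield y = 0.035.
  t   CF        PV=CF/(1+0.035)^t    t·PV
  1       500.00       483.0918       483.0918
  2       500.00       466.7554       933.5107
  3       500.00       450.9714     1,352.9141
  4       500.00       435.7211     1,742.8845
  5       500.00       420.9866     2,104.9329
  6       500.00       406.7503     2,440.5019
  7       500.00       392.9955     2,750.9684
  8    50,500.00    38,350.2836   306,802.2687
  Σ                 41,407.5556   318,611.0729
P = 41,407.5556; D_Mac = 7.69452 half-year periods = 3.84726 yrs; D_mod = 3.71716 yrs.
DV01 ≈ 3.71716 × 41,407.5556 × 0.0001 = 15.391839.

¥15.39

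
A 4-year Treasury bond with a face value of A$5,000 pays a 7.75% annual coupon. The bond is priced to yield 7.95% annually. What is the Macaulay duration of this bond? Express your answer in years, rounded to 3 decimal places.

Periodic yield y = 0.0795. Discount each cash flow and weight by its year:
  t   CF        PV=CF/(1+0.0795)^t    t·PV
  1       387.50       358.9625       358.9625
  2       387.50       332.5266       665.0532
  3       387.50       308.0376       924.1129
  4     5,387.50     3,967.3151    15,869.2604
  Σ                  4,966.8418    17,817.3890
Price P = Σ PV = 4,966.8418.
Macaulay duration = Σ(t·PV) / P = 17,817.3890 / 4,966.8418 = 3.58727 years.

3.587 years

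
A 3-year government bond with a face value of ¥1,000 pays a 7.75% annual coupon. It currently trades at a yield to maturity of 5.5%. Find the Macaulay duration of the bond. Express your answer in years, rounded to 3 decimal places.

2.796 years

Periodic yield y = 0.055. Discount each cash flow and weight by its year:
  t   CF        PV=CF/(1+0.055)^t    t·PV
  1        77.50        73.4597        73.4597
  2        77.50        69.6301       139.2601
  3     1,077.50       917.6137     2,752.8412
  Σ                  1,060.7035     2,965.5610
Price P = Σ PV = 1,060.7035.
Macaulay duration = Σ(t·PV) / P = 2,965.5610 / 1,060.7035 = 2.79584 years.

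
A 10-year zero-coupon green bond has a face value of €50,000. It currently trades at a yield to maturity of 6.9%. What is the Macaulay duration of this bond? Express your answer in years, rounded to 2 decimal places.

A zero-coupon bond has a single cash flow at maturity, so its Macaulay duration equals its maturity: 10 years.

10.00 years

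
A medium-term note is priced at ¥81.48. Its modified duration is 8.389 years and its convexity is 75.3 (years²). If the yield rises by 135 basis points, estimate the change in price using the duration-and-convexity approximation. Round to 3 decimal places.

Duration effect: -D_mod·Δy = -8.389 × (+0.0135) = -0.1132515
Convexity effect: ½·C·(Δy)² = 0.5 × 75.3 × (0.0135)² = +0.0068617125
ΔP/P ≈ -0.1132515 + 0.0068617125 = -0.1063897875
ΔP ≈ 81.48 × (-0.1063897875) = -8.6686398855.

-¥8.669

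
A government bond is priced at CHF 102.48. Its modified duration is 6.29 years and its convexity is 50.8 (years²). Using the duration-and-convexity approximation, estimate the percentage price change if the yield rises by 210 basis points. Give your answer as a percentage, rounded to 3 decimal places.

Duration effect: -D_mod·Δy = -6.29 × (+0.021) = -0.132090
Convexity effect: ½·C·(Δy)² = 0.5 × 50.8 × (0.021)² = +0.0112014
ΔP/P ≈ -0.132090 + 0.0112014 = -0.1208886
= -12.08886%.

-12.089%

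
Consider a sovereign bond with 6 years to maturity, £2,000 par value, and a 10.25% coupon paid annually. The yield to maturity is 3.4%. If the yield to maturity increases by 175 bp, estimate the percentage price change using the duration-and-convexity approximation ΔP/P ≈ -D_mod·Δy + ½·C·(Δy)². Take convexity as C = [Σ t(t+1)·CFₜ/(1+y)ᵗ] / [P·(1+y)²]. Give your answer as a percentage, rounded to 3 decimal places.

-7.928%

With y = 0.034:
  t   CF        PV=CF/(1+0.034)^t    t·PV        t(t+1)·PV
  1       205.00       198.2592       198.2592         396.5184
  2       205.00       191.7400       383.4801       1,150.4402
  3       205.00       185.4352       556.3057       2,225.2227
  4       205.00       179.3377       717.3510       3,586.7549
  5       205.00       173.4408       867.2038       5,203.2228
  6     2,205.00     1,804.2028    10,825.2170      75,776.5191
  Σ                  2,732.4158    13,547.8167      88,338.6781
P = 2,732.4158; D_Mac = 4.95818 yrs; D_mod = 4.79515 yrs; C = 30.23869.
Duration effect: -4.79515 × (+0.0175) = -0.083915
Convexity effect: 0.5 × 30.23869 × (0.0175)² = +0.0046303
ΔP/P ≈ -0.083915 + 0.0046303 = -0.079285 = -7.9285%.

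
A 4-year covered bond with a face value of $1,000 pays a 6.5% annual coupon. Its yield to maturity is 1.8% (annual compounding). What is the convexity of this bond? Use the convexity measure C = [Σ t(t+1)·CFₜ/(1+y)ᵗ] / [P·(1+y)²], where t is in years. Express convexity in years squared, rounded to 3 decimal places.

With y = 0.018:
  t   CF        PV=CF/(1+0.018)^t    t·PV        t(t+1)·PV
  1        65.00        63.8507        63.8507         127.7014
  2        65.00        62.7217       125.4434         376.3302
  3        65.00        61.6127       184.8380         739.3520
  4     1,065.00       991.6502     3,966.6007      19,833.0036
  Σ                  1,179.8352     4,340.7328      21,076.3872
P = 1,179.8352.
Convexity = Σ t(t+1)·PV / [P·(1+y)²] = 21,076.3872 / (1,179.8352 × 1.036324) = 17.23770.

17.238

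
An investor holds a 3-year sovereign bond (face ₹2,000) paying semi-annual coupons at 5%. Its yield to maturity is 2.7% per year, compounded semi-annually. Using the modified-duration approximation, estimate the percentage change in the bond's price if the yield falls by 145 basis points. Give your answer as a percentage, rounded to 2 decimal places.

Periodic yield y = 0.0135. Modified duration first:
  t   CF        PV=CF/(1+0.0135)^t    t·PV
  1        50.00        49.3340        49.3340
  2        50.00        48.6769        97.3537
  3        50.00        48.0285       144.0854
  4        50.00        47.3887       189.5549
  5        50.00        46.7575       233.7875
  6     2,050.00     1,891.5218    11,349.1306
  Σ                  2,131.7073    12,063.2461
P = 2,131.7073; D_Mac = 5.65896 half-year periods = 2.82948 yrs; D_mod = 2.82948/(1+0.0135) = 2.79179 yrs.
ΔP/P ≈ -D_mod · Δy = -2.79179 × (-0.0145) = +0.040481 = +4.0481%.

+4.05%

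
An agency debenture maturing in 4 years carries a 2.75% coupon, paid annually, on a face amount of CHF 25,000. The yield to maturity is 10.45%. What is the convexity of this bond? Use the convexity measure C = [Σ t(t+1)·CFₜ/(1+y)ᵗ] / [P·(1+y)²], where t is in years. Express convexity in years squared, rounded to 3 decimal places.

With y = 0.1045:
  t   CF        PV=CF/(1+0.1045)^t    t·PV        t(t+1)·PV
  1       687.50       622.4536       622.4536       1,244.9072
  2       687.50       563.5614     1,127.1229       3,381.3686
  3       687.50       510.2412     1,530.7237       6,122.8947
  4    25,687.50    17,260.7220    69,042.8881     345,214.4404
  Σ                 18,956.9783    72,323.1882     355,963.6108
P = 18,956.9783.
Convexity = Σ t(t+1)·PV / [P·(1+y)²] = 355,963.6108 / (18,956.9783 × 1.219920) = 15.39235.

15.392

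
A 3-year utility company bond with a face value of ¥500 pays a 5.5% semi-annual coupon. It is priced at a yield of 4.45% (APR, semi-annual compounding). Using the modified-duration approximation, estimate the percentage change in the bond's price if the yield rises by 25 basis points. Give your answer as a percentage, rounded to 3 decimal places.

-0.687%

Periodic yield y = 0.02225. Modified duration first:
  t   CF        PV=CF/(1+0.02225)^t    t·PV
  1        13.75        13.4507        13.4507
  2        13.75        13.1580        26.3159
  3        13.75        12.8716        38.6147
  4        13.75        12.5914        50.3656
  5        13.75        12.3173        61.5867
  6       513.75       450.2038     2,701.2226
  Σ                    514.5928     2,891.5562
P = 514.5928; D_Mac = 5.61912 half-year periods = 2.80956 yrs; D_mod = 2.80956/(1+0.02225) = 2.74841 yrs.
ΔP/P ≈ -D_mod · Δy = -2.74841 × (+0.0025) = -0.006871 = -0.6871%.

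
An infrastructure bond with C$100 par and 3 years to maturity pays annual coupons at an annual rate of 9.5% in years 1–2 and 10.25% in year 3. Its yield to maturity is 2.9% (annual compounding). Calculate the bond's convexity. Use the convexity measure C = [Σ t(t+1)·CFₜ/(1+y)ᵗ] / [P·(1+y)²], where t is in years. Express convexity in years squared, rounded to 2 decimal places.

10.18

With y = 0.029:
  t   CF        PV=CF/(1+0.029)^t    t·PV        t(t+1)·PV
  1         9.50         9.2323         9.2323          18.4645
  2         9.50         8.9721        17.9441          53.8324
  3       110.25       101.1888       303.5664       1,214.2657
  Σ                    119.3931       330.7428       1,286.5627
P = 119.3931.
Convexity = Σ t(t+1)·PV / [P·(1+y)²] = 1,286.5627 / (119.3931 × 1.058841) = 10.17702.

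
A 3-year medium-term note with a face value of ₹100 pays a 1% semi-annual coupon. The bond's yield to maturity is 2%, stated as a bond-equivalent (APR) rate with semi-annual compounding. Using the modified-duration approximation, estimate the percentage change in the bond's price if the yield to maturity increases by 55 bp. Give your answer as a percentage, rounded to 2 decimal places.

Periodic yield y = 0.01. Modified duration first:
  t   CF        PV=CF/(1+0.01)^t    t·PV
  1         0.50         0.4950         0.4950
  2         0.50         0.4901         0.9803
  3         0.50         0.4853         1.4559
  4         0.50         0.4805         1.9220
  5         0.50         0.4757         2.3787
  6       100.50        94.6755       568.0533
  Σ                     97.1023       575.2851
P = 97.1023; D_Mac = 5.92453 half-year periods = 2.96226 yrs; D_mod = 2.96226/(1+0.01) = 2.93293 yrs.
ΔP/P ≈ -D_mod · Δy = -2.93293 × (+0.0055) = -0.016131 = -1.6131%.

-1.61%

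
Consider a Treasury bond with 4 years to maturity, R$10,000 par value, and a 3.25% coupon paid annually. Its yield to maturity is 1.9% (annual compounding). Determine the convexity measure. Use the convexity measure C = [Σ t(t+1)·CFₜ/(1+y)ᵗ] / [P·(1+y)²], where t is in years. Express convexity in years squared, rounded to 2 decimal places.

18.11

With y = 0.019:
  t   CF        PV=CF/(1+0.019)^t    t·PV        t(t+1)·PV
  1       325.00       318.9401       318.9401         637.8803
  2       325.00       312.9933       625.9865       1,877.9596
  3       325.00       307.1573       921.4718       3,685.8873
  4    10,325.00     9,576.2026    38,304.8103     191,524.0514
  Σ                 10,515.2932    40,171.2088     197,725.7786
P = 10,515.2932.
Convexity = Σ t(t+1)·PV / [P·(1+y)²] = 197,725.7786 / (10,515.2932 × 1.038361) = 18.10896.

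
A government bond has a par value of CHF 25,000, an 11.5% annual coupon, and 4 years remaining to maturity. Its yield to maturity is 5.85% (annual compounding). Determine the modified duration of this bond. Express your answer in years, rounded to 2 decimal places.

3.28 years

Periodic yield y = 0.0585. First find Macaulay duration:
  t   CF        PV=CF/(1+0.0585)^t    t·PV
  1     2,875.00     2,716.1077     2,716.1077
  2     2,875.00     2,565.9969     5,131.9938
  3     2,875.00     2,424.1822     7,272.5467
  4    27,875.00    22,205.0332    88,820.1328
  Σ                 29,911.3200   103,940.7809
P = 29,911.3200; Macaulay duration = 103,940.7809 / 29,911.3200 = 3.47496 years.
Modified duration = D_Mac / (1 + y) = 3.47496 / 1.0585 = 3.28291 years.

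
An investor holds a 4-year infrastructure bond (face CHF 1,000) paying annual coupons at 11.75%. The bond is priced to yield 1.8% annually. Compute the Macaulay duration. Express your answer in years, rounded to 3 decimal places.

3.504 years

Periodic yield y = 0.018. Discount each cash flow and weight by its year:
  t   CF        PV=CF/(1+0.018)^t    t·PV
  1       117.50       115.4224       115.4224
  2       117.50       113.3815       226.7631
  3       117.50       111.3767       334.1302
  4     1,117.50     1,040.5343     4,162.1374
  Σ                  1,380.7150     4,838.4531
Price P = Σ PV = 1,380.7150.
Macaulay duration = Σ(t·PV) / P = 4,838.4531 / 1,380.7150 = 3.50431 years.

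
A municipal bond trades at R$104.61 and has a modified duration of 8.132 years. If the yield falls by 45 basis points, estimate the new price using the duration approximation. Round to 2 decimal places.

R$108.44

Duration approximation: ΔP/P ≈ -D_mod · Δy = -8.132 × (-0.0045) = +0.036594.
New price ≈ 104.61 × (1 + 0.036594) = 108.43809834.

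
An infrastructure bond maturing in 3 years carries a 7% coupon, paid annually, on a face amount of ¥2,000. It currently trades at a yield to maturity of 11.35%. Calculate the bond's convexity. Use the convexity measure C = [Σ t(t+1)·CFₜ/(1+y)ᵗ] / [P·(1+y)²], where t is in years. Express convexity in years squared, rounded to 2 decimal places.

8.81

With y = 0.1135:
  t   CF        PV=CF/(1+0.1135)^t    t·PV        t(t+1)·PV
  1       140.00       125.7297       125.7297         251.4594
  2       140.00       112.9139       225.8279         677.4837
  3     2,140.00     1,550.0407     4,650.1222      18,600.4887
  Σ                  1,788.6844     5,001.6798      19,529.4318
P = 1,788.6844.
Convexity = Σ t(t+1)·PV / [P·(1+y)²] = 19,529.4318 / (1,788.6844 × 1.239882) = 8.80593.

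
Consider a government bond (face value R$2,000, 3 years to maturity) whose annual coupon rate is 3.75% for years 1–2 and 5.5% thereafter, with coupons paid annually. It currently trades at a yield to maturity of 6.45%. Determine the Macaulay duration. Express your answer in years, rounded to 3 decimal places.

Periodic yield y = 0.0645. Discount each cash flow and weight by its year:
  t   CF        PV=CF/(1+0.0645)^t    t·PV
  1        75.00        70.4556        70.4556
  2        75.00        66.1866       132.3732
  3     2,110.00     1,749.2241     5,247.6724
  Σ                  1,885.8663     5,450.5011
Price P = Σ PV = 1,885.8663.
Macaulay duration = Σ(t·PV) / P = 5,450.5011 / 1,885.8663 = 2.89018 years.

2.890 years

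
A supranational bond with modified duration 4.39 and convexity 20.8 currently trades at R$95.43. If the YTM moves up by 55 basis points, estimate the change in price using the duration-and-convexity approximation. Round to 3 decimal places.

-R$2.274

Duration effect: -D_mod·Δy = -4.39 × (+0.0055) = -0.024145
Convexity effect: ½·C·(Δy)² = 0.5 × 20.8 × (0.0055)² = +0.0003146
ΔP/P ≈ -0.024145 + 0.0003146 = -0.0238304
ΔP ≈ 95.43 × (-0.0238304) = -2.274135072.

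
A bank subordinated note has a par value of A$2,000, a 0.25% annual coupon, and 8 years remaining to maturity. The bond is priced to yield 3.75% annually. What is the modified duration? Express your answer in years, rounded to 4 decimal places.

7.6314 years

Periodic yield y = 0.0375. First find Macaulay duration:
  t   CF        PV=CF/(1+0.0375)^t    t·PV
  1         5.00         4.8193         4.8193
  2         5.00         4.6451         9.2902
  3         5.00         4.4772        13.4316
  4         5.00         4.3154        17.2615
  5         5.00         4.1594        20.7969
  6         5.00         4.0090        24.0543
  7         5.00         3.8641        27.0490
  8     2,005.00     1,493.5148    11,948.1185
  Σ                  1,523.8043    12,064.8212
P = 1,523.8043; Macaulay duration = 12,064.8212 / 1,523.8043 = 7.91757 years.
Modified duration = D_Mac / (1 + y) = 7.91757 / 1.0375 = 7.63139 years.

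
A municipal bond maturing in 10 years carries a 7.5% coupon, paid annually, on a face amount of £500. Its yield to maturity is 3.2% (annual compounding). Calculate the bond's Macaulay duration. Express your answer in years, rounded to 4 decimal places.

7.7888 years

Periodic yield y = 0.032. Discount each cash flow and weight by its year:
  t   CF        PV=CF/(1+0.032)^t    t·PV
  1        37.50        36.3372        36.3372
  2        37.50        35.2105        70.4209
  3        37.50        34.1187       102.3560
  4        37.50        33.0607       132.2429
  5        37.50        32.0356       160.1780
  6        37.50        31.0422       186.2535
  7        37.50        30.0797       210.5578
  8        37.50        29.1470       233.1759
  9        37.50        28.2432       254.1889
  10      537.50       392.2667     3,922.6675
  Σ                    681.5416     5,308.3786
Price P = Σ PV = 681.5416.
Macaulay duration = Σ(t·PV) / P = 5,308.3786 / 681.5416 = 7.78878 years.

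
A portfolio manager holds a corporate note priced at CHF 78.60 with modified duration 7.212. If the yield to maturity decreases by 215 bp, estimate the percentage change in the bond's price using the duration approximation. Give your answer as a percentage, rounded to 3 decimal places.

+15.506%

Duration approximation: ΔP/P ≈ -D_mod · Δy = -7.212 × (-0.0215) = +0.155058.
As a percentage: +15.5058%.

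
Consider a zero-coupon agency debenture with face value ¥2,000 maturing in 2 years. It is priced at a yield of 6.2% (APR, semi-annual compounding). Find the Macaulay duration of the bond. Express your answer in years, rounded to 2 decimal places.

2.00 years

A zero-coupon bond has a single cash flow at maturity, so its Macaulay duration equals its maturity: 2 years.
(Equivalently: 4 semi-annual periods ÷ 2 = 2 years.)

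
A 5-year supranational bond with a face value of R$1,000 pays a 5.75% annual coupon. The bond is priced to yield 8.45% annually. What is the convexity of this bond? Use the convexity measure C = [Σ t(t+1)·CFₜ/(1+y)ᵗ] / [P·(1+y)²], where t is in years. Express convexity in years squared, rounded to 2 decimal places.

With y = 0.0845:
  t   CF        PV=CF/(1+0.0845)^t    t·PV        t(t+1)·PV
  1        57.50        53.0198        53.0198         106.0396
  2        57.50        48.8887        97.7775         293.3324
  3        57.50        45.0795       135.2385         540.9541
  4        57.50        41.5671       166.2684         831.3418
  5     1,057.50       704.9083     3,524.5413      21,147.2475
  Σ                    893.4634     3,976.8454      22,918.9155
P = 893.4634.
Convexity = Σ t(t+1)·PV / [P·(1+y)²] = 22,918.9155 / (893.4634 × 1.176140) = 21.81013.

21.81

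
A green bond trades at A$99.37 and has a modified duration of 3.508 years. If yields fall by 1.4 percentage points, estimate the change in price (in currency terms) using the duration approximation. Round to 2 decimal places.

Duration approximation: ΔP/P ≈ -D_mod · Δy = -3.508 × (-0.014) = +0.049112.
ΔP ≈ 99.37 × (+0.049112) = +4.88025944.

+A$4.88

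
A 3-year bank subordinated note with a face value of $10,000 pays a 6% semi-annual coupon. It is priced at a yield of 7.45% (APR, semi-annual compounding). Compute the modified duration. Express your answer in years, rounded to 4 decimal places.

Periodic yield y = 0.03725. First find Macaulay duration:
  t   CF        PV=CF/(1+0.03725)^t    t·PV
  1       300.00       289.2263       289.2263
  2       300.00       278.8395       557.6791
  3       300.00       268.8258       806.4774
  4       300.00       259.1716     1,036.6866
  5       300.00       249.8642     1,249.3210
  6    10,300.00     8,270.5914    49,623.5482
  Σ                  9,616.5189    53,562.9385
P = 9,616.5189; Macaulay duration = 53,562.9385 / 9,616.5189 = 5.56989 half-year periods = 2.78494 years.
Modified duration = D_Mac / (1 + y) = 2.78494 / 1.03725 = 2.68493 years.

2.6849 years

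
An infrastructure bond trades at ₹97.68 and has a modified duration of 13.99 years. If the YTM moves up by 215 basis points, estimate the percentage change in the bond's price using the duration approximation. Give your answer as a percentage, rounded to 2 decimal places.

Duration approximation: ΔP/P ≈ -D_mod · Δy = -13.99 × (+0.0215) = -0.300785.
As a percentage: -30.0785%.

-30.08%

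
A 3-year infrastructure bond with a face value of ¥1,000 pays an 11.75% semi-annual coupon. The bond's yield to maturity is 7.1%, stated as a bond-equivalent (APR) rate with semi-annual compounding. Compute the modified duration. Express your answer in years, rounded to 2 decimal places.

Periodic yield y = 0.0355. First find Macaulay duration:
  t   CF        PV=CF/(1+0.0355)^t    t·PV
  1        58.75        56.7359        56.7359
  2        58.75        54.7908       109.5816
  3        58.75        52.9124       158.7372
  4        58.75        51.0984       204.3937
  5        58.75        49.3466       246.7331
  6     1,058.75       858.8015     5,152.8091
  Σ                  1,123.6856     5,928.9906
P = 1,123.6856; Macaulay duration = 5,928.9906 / 1,123.6856 = 5.27638 half-year periods = 2.63819 years.
Modified duration = D_Mac / (1 + y) = 2.63819 / 1.0355 = 2.54774 years.

2.55 years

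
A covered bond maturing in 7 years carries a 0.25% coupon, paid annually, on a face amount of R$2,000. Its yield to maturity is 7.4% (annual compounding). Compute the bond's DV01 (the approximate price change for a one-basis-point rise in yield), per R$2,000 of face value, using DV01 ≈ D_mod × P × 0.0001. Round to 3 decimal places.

Periodic yield y = 0.074.
  t   CF        PV=CF/(1+0.074)^t    t·PV
  1         5.00         4.6555         4.6555
  2         5.00         4.3347         8.6694
  3         5.00         4.0361        12.1082
  4         5.00         3.7580        15.0319
  5         5.00         3.4990        17.4952
  6         5.00         3.2579        19.5477
  7     2,005.00     1,216.4224     8,514.9568
  Σ                  1,239.9636     8,592.4646
P = 1,239.9636; D_Mac = 6.92961 yrs; D_mod = 6.45215 yrs.
DV01 ≈ 6.45215 × 1,239.9636 × 0.0001 = 0.800043.

R$0.800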